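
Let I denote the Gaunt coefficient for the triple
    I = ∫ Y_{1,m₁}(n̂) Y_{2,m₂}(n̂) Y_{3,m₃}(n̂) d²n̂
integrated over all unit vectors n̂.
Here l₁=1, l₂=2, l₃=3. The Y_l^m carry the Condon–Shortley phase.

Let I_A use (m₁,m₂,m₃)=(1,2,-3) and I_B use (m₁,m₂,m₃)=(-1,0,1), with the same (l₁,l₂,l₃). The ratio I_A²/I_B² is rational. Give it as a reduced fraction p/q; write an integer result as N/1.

5/2

Same 1,2,3: normalisation and zero-m 3j drop out of the ratio.
A: Δ: 0! 2! 4! / 7! → 1/105; sum: t=0:+1/48 = 1/48; 3j²(1 2 3; 1 2 -3) = Δ·Π!·Σ² = 1/7  (sign +1)
B: Δ: 0! 2! 4! / 7! → 1/105; sum: t=0:+1/8 = 1/8; 3j²(1 2 3; -1 0 1) = Δ·Π!·Σ² = 2/35  (sign +1)
I_A²/I_B² = (1/7)/(2/35) = 5/2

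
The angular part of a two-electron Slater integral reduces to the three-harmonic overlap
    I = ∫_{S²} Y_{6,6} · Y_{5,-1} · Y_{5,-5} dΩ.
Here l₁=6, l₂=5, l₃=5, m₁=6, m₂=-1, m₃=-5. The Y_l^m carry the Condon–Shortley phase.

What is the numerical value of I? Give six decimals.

Rules hold: Σm=0, L=16 even, 1≤5≤11.
N = 13·11·11 = 1573
Δ = 6!·6!·4!/17! = 1/28588560
Racah Σ t=1..5: t=1:−1/345600 t=2:+1/13824 t=3:−1/5184 t=4:+1/13824 t=5:−1/345600 = -7/129600
⇒ 3j(6 5 5; 0 0 0)² = 80/7293, sgn +1
Racah Σ t=0..0: t=0:+1/12441600 = 1/12441600
⇒ 3j(6 5 5; 6 -1 -5)² = 3/442, sgn +1
4πI² = N·(3j₀)²·(3jₘ)² = 440/3757
I = +1·√(0.117115/4π) = 0.09653856

0.096539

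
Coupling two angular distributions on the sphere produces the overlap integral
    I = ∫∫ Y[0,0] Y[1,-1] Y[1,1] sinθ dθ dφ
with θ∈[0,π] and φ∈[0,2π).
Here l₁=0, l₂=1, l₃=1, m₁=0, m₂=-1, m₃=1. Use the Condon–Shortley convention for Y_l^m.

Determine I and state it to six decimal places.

Checks pass: Σm=0; 2 even; l₃=1∈[1,1].
(2·0+1)(2·1+1)(2·1+1) = 9
Δ: 0! 0! 2! / 3! → 1/3
sum: t=0:+1/1 = 1/1
3j²(0 1 1; 0 0 0) = Δ·Π!·Σ² = 1/3  (sign -1)
sum: t=0:+1/2 = 1/2
3j²(0 1 1; 0 -1 1) = Δ·Π!·Σ² = 1/3  (sign +1)
combine: 4πI² = 9·1/3·1/3 = 1/1
take √, sign -1: I = -0.28209479

-0.282095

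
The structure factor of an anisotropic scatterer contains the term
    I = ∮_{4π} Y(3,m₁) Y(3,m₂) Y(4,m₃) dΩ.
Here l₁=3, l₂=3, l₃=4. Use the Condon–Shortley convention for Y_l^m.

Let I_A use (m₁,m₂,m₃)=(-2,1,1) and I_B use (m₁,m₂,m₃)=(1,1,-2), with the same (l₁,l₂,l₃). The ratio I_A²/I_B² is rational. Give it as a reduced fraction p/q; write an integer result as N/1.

4/5

Shared (l₁,l₂,l₃)=(3,3,4): N and (l;000)² cancel in I_A²/I_B².
A: Δ = 2!·4!·4!/11! = 1/34650; Racah Σ t=1..2: t=1:−1/144 t=2:+1/48 = 1/72; ⇒ 3j(3 3 4; -2 1 1)² = 16/693, sgn -1
B: Δ = 2!·4!·4!/11! = 1/34650; Racah Σ t=0..2: t=0:+1/192 t=1:−1/36 t=2:+1/192 = -5/288; ⇒ 3j(3 3 4; 1 1 -2)² = 20/693, sgn -1
I_A²/I_B² = (16/693)/(20/693) = 4/5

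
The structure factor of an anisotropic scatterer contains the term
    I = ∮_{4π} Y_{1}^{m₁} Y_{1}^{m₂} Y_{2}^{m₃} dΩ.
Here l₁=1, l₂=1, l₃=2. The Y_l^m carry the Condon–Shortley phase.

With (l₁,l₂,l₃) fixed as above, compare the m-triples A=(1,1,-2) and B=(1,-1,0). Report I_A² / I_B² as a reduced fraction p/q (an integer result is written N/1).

6/1

Same 1,1,2: normalisation and zero-m 3j drop out of the ratio.
A: Δ: 0! 2! 2! / 5! → 1/30; sum: t=0:+1/4 = 1/4; 3j²(1 1 2; 1 1 -2) = Δ·Π!·Σ² = 1/5  (sign +1)
B: Δ: 0! 2! 2! / 5! → 1/30; sum: t=0:+1/4 = 1/4; 3j²(1 1 2; 1 -1 0) = Δ·Π!·Σ² = 1/30  (sign +1)
I_A²/I_B² = (1/5)/(1/30) = 6/1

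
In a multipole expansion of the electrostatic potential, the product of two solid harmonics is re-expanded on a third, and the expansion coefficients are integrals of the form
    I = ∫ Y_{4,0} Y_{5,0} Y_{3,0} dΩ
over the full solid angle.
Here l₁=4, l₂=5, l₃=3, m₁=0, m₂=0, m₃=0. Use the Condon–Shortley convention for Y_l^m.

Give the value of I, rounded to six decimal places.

0.148374

Rules hold: Σm=0, L=12 even, 1≤3≤9.
N = 9·11·7 = 693
Δ = 6!·2!·4!/13! = 1/180180
Racah Σ t=2..4: t=2:+1/576 t=3:−1/144 t=4:+1/576 = -1/288
⇒ 3j(4 5 3; 0 0 0)² = 20/1001, sgn +1
(m-triple is (0,0,0) — same symbol as above.)
4πI² = N·(3j₀)²·(3jₘ)² = 3600/13013
I = +1·√(0.276646/4π) = 0.14837393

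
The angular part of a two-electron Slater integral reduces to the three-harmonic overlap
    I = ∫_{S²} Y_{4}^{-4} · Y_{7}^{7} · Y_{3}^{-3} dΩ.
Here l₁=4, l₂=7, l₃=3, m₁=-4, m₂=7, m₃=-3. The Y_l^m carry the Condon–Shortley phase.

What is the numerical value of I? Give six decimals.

-0.369241

Checks pass: Σm=0; 14 even; l₃=3∈[3,11].
(2·4+1)(2·7+1)(2·3+1) = 945
Δ: 8! 0! 6! / 15! → 1/45045
sum: t=4:+1/20736 = 1/20736
3j²(4 7 3; 0 0 0) = Δ·Π!·Σ² = 35/1287  (sign -1)
sum: t=8:+1/29030400 = 1/29030400
3j²(4 7 3; -4 7 -3) = Δ·Π!·Σ² = 1/15  (sign +1)
combine: 4πI² = 945·35/1287·1/15 = 245/143
take √, sign -1: I = -0.36924115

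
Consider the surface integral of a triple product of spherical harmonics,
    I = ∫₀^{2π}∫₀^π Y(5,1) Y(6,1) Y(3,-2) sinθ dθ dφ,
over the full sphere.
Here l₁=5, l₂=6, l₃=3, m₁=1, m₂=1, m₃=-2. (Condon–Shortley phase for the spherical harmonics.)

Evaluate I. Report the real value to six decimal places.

m-sum 0 ✓  L=14 even ✓  1≤3≤11 ✓
Π(2lᵢ+1) = 11×13×7 = 1001
triangle coeff Δ(5,6,3) = 1/675675
Σ_t [3,5]: t=3:−1/8640 t=4:+1/2304 t=5:−1/8640 = 7/34560
(3j)²=7/429 [(5 6 3; 0 0 0)], sign=-1
Σ_t [3,4]: t=3:−1/17280 t=4:+1/6912 = 1/11520
(3j)²=2/143 [(5 6 3; 1 1 -2)], sign=-1
⇒ 4πI² = 98/429
I = (+1)√(98/429/(4π)) = 0.13482780

0.134828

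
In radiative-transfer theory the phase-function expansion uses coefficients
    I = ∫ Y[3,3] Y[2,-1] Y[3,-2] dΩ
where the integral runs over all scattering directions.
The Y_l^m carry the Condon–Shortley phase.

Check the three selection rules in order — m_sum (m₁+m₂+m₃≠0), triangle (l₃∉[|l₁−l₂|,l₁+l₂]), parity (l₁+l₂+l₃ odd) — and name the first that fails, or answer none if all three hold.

azimuthal sum: 3 − 1 − 2 = 0  ✓
1 ≤ 3 ≤ 5 (triangle on l)  ✓
L = 3 + 2 + 3 = 8 (even)  ✓

none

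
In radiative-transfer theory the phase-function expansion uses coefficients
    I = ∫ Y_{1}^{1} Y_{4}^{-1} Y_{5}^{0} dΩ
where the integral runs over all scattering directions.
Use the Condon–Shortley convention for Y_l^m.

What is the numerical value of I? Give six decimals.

m-sum 0 ✓  L=10 even ✓  3≤5≤5 ✓
Π(2lᵢ+1) = 3×9×11 = 297
triangle coeff Δ(1,4,5) = 1/495
Σ_t [0,0]: t=0:+1/576 = 1/576
(3j)²=5/99 [(1 4 5; 0 0 0)], sign=-1
Σ_t [0,0]: t=0:+1/1440 = 1/1440
(3j)²=2/99 [(1 4 5; 1 -1 0)], sign=-1
⇒ 4πI² = 10/33
I = (+1)√(10/33/(4π)) = 0.15528807

0.155288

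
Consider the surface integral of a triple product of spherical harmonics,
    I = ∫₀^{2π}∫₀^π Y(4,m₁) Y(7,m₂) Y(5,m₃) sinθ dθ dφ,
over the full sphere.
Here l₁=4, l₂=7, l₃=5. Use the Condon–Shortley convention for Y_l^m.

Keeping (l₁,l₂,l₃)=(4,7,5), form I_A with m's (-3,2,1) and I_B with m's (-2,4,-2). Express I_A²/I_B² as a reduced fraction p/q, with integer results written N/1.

539/400

Same 4,7,5: normalisation and zero-m 3j drop out of the ratio.
A: Δ: 6! 2! 8! / 17! → 1/6126120; sum: t=5:−1/138240 t=6:+1/518400 = -11/2073600; 3j²(4 7 5; -3 2 1) = Δ·Π!·Σ² = 77/4420  (sign -1)
B: Δ: 6! 2! 8! / 17! → 1/6126120; sum: t=4:+1/483840 t=5:−1/172800 t=6:+1/1036800 = -1/362880; 3j²(4 7 5; -2 4 -2) = Δ·Π!·Σ² = 20/1547  (sign +1)
I_A²/I_B² = (77/4420)/(20/1547) = 539/400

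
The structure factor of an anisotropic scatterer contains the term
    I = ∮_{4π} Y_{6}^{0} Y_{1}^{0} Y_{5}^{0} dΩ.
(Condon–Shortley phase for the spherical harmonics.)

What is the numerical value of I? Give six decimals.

0.245154

Checks pass: Σm=0; 12 even; l₃=5∈[5,7].
(2·6+1)(2·1+1)(2·5+1) = 429
Δ: 2! 10! 0! / 13! → 1/858
sum: t=1:−1/14400 = -1/14400
3j²(6 1 5; 0 0 0) = Δ·Π!·Σ² = 6/143  (sign +1)
(m-triple is (0,0,0) — same symbol as above.)
combine: 4πI² = 429·6/143·6/143 = 108/143
take √, sign +1: I = 0.24515397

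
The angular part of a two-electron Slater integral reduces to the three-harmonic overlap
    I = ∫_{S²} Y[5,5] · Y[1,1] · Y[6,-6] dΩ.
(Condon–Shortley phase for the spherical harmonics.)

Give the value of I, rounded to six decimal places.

Rules hold: Σm=0, L=12 even, 4≤6≤6.
N = 11·3·13 = 429
Δ = 0!·10!·2!/13! = 1/858
Racah Σ t=0..0: t=0:+1/14400 = 1/14400
⇒ 3j(5 1 6; 0 0 0)² = 6/143, sgn +1
Racah Σ t=0..0: t=0:+1/7257600 = 1/7257600
⇒ 3j(5 1 6; 5 1 -6)² = 1/13, sgn +1
4πI² = N·(3j₀)²·(3jₘ)² = 18/13
I = +1·√(1.38462/4π) = 0.33194004

0.331940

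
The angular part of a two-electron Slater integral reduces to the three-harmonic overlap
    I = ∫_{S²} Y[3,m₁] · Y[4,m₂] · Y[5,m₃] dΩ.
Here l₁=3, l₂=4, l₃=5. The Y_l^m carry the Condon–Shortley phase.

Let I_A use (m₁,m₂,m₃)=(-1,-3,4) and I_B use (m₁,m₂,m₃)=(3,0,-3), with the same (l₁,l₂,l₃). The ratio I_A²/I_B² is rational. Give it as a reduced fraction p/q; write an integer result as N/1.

7/150

Shared (l₁,l₂,l₃)=(3,4,5): N and (l;000)² cancel in I_A²/I_B².
A: Δ = 2!·4!·6!/13! = 1/180180; Racah Σ t=0..1: t=0:+1/5760 t=1:−1/4320 = -1/17280; ⇒ 3j(3 4 5; -1 -3 4)² = 7/4290, sgn +1
B: Δ = 2!·4!·6!/13! = 1/180180; Racah Σ t=0..0: t=0:+1/2304 = 1/2304; ⇒ 3j(3 4 5; 3 0 -3)² = 5/143, sgn +1
I_A²/I_B² = (7/4290)/(5/143) = 7/150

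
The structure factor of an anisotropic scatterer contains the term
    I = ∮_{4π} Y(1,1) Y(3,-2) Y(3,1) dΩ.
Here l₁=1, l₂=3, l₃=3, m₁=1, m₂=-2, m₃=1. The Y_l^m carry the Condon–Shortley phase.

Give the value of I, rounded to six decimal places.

0.000000

L=7 odd ⇒ parity kills the (l;000) factor ⇒ I = 0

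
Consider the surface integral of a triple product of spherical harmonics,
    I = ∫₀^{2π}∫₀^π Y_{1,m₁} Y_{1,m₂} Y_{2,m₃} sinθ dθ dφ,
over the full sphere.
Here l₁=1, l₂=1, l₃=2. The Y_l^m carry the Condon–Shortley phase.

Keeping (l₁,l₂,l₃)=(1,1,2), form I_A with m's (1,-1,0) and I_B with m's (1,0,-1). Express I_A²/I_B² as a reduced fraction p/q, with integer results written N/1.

1/3

l's match ⇒ only the (l;m) 3-j factors differ between A and B.
A: triangle coeff Δ(1,1,2) = 1/30; Σ_t [0,0]: t=0:+1/4 = 1/4; (3j)²=1/30 [(1 1 2; 1 -1 0)], sign=+1
B: triangle coeff Δ(1,1,2) = 1/30; Σ_t [0,0]: t=0:+1/2 = 1/2; (3j)²=1/10 [(1 1 2; 1 0 -1)], sign=-1
I_A²/I_B² = (1/30)/(1/10) = 1/3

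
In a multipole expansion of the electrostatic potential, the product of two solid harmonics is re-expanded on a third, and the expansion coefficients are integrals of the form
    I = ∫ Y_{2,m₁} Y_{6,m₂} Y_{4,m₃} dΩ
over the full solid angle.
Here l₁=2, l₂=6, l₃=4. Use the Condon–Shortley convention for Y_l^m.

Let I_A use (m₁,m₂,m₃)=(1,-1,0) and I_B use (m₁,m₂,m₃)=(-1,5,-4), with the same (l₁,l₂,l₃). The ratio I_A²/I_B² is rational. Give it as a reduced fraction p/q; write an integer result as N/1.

l's match ⇒ only the (l;m) 3-j factors differ between A and B.
A: triangle coeff Δ(2,6,4) = 1/6435; Σ_t [1,1]: t=1:−1/3456 = -1/3456; (3j)²=35/1287 [(2 6 4; 1 -1 0)], sign=-1
B: triangle coeff Δ(2,6,4) = 1/6435; Σ_t [3,3]: t=3:−1/241920 = -1/241920; (3j)²=1/39 [(2 6 4; -1 5 -4)], sign=-1
I_A²/I_B² = (35/1287)/(1/39) = 35/33

35/33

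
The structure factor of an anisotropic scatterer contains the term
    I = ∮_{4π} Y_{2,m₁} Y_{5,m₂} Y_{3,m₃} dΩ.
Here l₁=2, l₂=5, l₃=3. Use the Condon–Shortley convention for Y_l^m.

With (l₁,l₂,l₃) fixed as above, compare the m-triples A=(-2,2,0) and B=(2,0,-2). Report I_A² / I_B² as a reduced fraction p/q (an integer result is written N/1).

7/1

Shared (l₁,l₂,l₃)=(2,5,3): N and (l;000)² cancel in I_A²/I_B².
A: Δ = 4!·0!·6!/11! = 1/2310; Racah Σ t=4..4: t=4:+1/864 = 1/864; ⇒ 3j(2 5 3; -2 2 0)² = 1/66, sgn -1
B: Δ = 4!·0!·6!/11! = 1/2310; Racah Σ t=0..0: t=0:+1/2880 = 1/2880; ⇒ 3j(2 5 3; 2 0 -2)² = 1/462, sgn -1
I_A²/I_B² = (1/66)/(1/462) = 7/1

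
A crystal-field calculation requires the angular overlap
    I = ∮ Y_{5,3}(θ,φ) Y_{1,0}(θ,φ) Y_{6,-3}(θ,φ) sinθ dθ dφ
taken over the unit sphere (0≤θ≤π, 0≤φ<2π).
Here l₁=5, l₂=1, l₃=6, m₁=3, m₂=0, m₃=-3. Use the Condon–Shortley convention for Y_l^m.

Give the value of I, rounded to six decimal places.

-0.212310

Checks pass: Σm=0; 12 even; l₃=6∈[4,6].
(2·5+1)(2·1+1)(2·6+1) = 429
Δ: 0! 10! 2! / 13! → 1/858
sum: t=0:+1/14400 = 1/14400
3j²(5 1 6; 0 0 0) = Δ·Π!·Σ² = 6/143  (sign +1)
sum: t=0:+1/80640 = 1/80640
3j²(5 1 6; 3 0 -3) = Δ·Π!·Σ² = 9/286  (sign -1)
combine: 4πI² = 429·6/143·9/286 = 81/143
take √, sign -1: I = -0.21230956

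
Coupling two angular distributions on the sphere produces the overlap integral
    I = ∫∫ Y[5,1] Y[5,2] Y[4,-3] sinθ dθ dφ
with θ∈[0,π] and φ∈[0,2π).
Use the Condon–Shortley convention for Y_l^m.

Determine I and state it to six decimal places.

-0.048522

Checks pass: Σm=0; 14 even; l₃=4∈[0,10].
(2·5+1)(2·5+1)(2·4+1) = 1089
Δ: 6! 4! 4! / 15! → 1/3153150
sum: t=1:−1/69120 t=2:+1/1728 t=3:−1/576 t=4:+1/1728 t=5:−1/69120 = -7/11520
3j²(5 5 4; 0 0 0) = Δ·Π!·Σ² = 2/143  (sign -1)
sum: t=3:−1/5184 t=4:+1/6912 = -1/20736
3j²(5 5 4; 1 2 -3) = Δ·Π!·Σ² = 5/2574  (sign +1)
combine: 4πI² = 1089·2/143·5/2574 = 5/169
take √, sign -1: I = -0.04852178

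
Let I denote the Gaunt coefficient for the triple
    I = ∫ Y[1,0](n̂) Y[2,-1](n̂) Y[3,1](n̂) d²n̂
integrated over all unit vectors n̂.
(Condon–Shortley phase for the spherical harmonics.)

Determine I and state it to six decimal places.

Checks pass: Σm=0; 6 even; l₃=3∈[1,3].
(2·1+1)(2·2+1)(2·3+1) = 105
Δ: 0! 2! 4! / 7! → 1/105
sum: t=0:+1/4 = 1/4
3j²(1 2 3; 0 0 0) = Δ·Π!·Σ² = 3/35  (sign -1)
sum: t=0:+1/6 = 1/6
3j²(1 2 3; 0 -1 1) = Δ·Π!·Σ² = 8/105  (sign +1)
combine: 4πI² = 105·3/35·8/105 = 24/35
take √, sign -1: I = -0.23359668

-0.233597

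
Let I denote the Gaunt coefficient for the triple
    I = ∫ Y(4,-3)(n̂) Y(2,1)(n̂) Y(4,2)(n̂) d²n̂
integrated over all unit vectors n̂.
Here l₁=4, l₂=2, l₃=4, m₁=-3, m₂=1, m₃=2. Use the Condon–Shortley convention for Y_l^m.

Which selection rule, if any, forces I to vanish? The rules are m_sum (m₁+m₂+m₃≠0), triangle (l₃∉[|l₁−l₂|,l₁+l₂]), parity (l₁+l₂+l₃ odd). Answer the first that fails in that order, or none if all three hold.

m₁+m₂+m₃ = -3 + 1 + 2 = 0  ✓
triangle: |4−2|=2 ≤ l₃=4 ≤ 4+2=6  ✓
parity: l₁+l₂+l₃ = 10 is even  ✓

none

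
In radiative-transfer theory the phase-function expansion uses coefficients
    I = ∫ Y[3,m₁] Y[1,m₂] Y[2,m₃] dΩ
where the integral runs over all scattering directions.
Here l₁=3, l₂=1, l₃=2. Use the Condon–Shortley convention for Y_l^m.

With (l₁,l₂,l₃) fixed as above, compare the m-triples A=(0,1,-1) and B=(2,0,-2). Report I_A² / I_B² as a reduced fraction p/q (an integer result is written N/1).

3/5

l's match ⇒ only the (l;m) 3-j factors differ between A and B.
A: triangle coeff Δ(3,1,2) = 1/105; Σ_t [2,2]: t=2:+1/12 = 1/12; (3j)²=1/35 [(3 1 2; 0 1 -1)], sign=-1
B: triangle coeff Δ(3,1,2) = 1/105; Σ_t [1,1]: t=1:−1/24 = -1/24; (3j)²=1/21 [(3 1 2; 2 0 -2)], sign=-1
I_A²/I_B² = (1/35)/(1/21) = 3/5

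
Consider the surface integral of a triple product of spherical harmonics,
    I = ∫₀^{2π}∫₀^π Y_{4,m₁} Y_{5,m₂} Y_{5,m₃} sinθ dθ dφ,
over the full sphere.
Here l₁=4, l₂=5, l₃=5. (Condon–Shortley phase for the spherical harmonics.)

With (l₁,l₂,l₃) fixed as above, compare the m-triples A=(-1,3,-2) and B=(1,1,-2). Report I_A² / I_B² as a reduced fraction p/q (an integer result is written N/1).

l's match ⇒ only the (l;m) 3-j factors differ between A and B.
A: triangle coeff Δ(4,5,5) = 1/3153150; Σ_t [2,4]: t=2:+1/17280 t=3:−1/2880 t=4:+1/6912 = -1/6912; (3j)²=5/429 [(4 5 5; -1 3 -2)], sign=+1
B: triangle coeff Δ(4,5,5) = 1/3153150; Σ_t [0,3]: t=0:+1/103680 t=1:−1/2880 t=2:+1/1152 t=3:−1/5184 = 7/20736; (3j)²=35/2574 [(4 5 5; 1 1 -2)], sign=-1
I_A²/I_B² = (5/429)/(35/2574) = 6/7

6/7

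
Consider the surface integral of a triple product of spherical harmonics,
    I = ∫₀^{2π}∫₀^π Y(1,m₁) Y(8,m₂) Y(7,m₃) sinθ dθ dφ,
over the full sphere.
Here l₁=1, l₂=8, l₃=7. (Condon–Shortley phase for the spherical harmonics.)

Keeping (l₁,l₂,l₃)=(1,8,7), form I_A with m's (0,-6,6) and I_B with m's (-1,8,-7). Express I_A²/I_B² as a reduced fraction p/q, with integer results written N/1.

l's match ⇒ only the (l;m) 3-j factors differ between A and B.
A: triangle coeff Δ(1,8,7) = 1/2040; Σ_t [1,1]: t=1:−1/6227020800 = -1/6227020800; (3j)²=7/510 [(1 8 7; 0 -6 6)], sign=+1
B: triangle coeff Δ(1,8,7) = 1/2040; Σ_t [2,2]: t=2:+1/174356582400 = 1/174356582400; (3j)²=1/17 [(1 8 7; -1 8 -7)], sign=+1
I_A²/I_B² = (7/510)/(1/17) = 7/30

7/30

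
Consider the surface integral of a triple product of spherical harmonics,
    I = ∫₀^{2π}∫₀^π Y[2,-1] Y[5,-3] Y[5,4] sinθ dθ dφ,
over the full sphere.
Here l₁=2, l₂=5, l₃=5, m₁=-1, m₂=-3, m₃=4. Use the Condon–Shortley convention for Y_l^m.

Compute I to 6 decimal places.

Rules hold: Σm=0, L=12 even, 3≤5≤7.
N = 5·11·11 = 605
Δ = 2!·2!·8!/13! = 1/38610
Racah Σ t=0..2: t=0:+1/2880 t=1:−1/576 t=2:+1/2880 = -1/960
⇒ 3j(2 5 5; 0 0 0)² = 10/429, sgn +1
Racah Σ t=1..2: t=1:−1/10080 t=2:+1/80640 = -1/11520
⇒ 3j(2 5 5; -1 -3 4)² = 49/1430, sgn +1
4πI² = N·(3j₀)²·(3jₘ)² = 245/507
I = +1·√(0.483235/4π) = 0.19609844

0.196098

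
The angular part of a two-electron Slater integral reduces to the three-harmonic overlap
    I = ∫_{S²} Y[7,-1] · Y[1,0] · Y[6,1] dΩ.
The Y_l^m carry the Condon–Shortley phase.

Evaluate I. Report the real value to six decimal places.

Rules hold: Σm=0, L=14 even, 6≤6≤8.
N = 15·3·13 = 585
Δ = 2!·12!·0!/15! = 1/1365
Racah Σ t=1..1: t=1:−1/518400 = -1/518400
⇒ 3j(7 1 6; 0 0 0)² = 7/195, sgn -1
Racah Σ t=1..1: t=1:−1/604800 = -1/604800
⇒ 3j(7 1 6; -1 0 1)² = 16/455, sgn +1
4πI² = N·(3j₀)²·(3jₘ)² = 48/65
I = -1·√(0.738462/4π) = -0.24241473

-0.242415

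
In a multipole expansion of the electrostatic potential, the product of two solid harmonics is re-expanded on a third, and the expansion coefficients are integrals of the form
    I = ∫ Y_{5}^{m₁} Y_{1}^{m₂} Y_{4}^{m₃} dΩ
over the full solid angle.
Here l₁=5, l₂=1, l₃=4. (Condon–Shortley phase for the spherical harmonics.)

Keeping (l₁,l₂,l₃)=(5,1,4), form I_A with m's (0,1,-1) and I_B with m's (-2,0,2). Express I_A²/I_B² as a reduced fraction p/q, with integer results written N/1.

Same 5,1,4: normalisation and zero-m 3j drop out of the ratio.
A: Δ: 2! 8! 0! / 11! → 1/495; sum: t=2:+1/1440 = 1/1440; 3j²(5 1 4; 0 1 -1) = Δ·Π!·Σ² = 2/99  (sign -1)
B: Δ: 2! 8! 0! / 11! → 1/495; sum: t=1:−1/1440 = -1/1440; 3j²(5 1 4; -2 0 2) = Δ·Π!·Σ² = 7/165  (sign -1)
I_A²/I_B² = (2/99)/(7/165) = 10/21

10/21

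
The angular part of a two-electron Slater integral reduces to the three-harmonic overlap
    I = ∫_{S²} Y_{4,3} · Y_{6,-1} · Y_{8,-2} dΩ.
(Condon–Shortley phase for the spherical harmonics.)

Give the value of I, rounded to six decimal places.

m-sum 0 ✓  L=18 even ✓  2≤8≤10 ✓
Π(2lᵢ+1) = 9×13×17 = 1989
triangle coeff Δ(4,6,8) = 1/23279256
Σ_t [0,2]: t=0:+1/1658880 t=1:−1/518400 t=2:+1/1658880 = -1/1382400
(3j)²=504/46189 [(4 6 8; 0 0 0)], sign=-1
Σ_t [0,1]: t=0:+1/3456000 t=1:−1/12441600 = 13/62208000
(3j)²=637/42636 [(4 6 8; 3 -1 -2)], sign=+1
⇒ 4πI² = 240786/742577
I = (-1)√(240786/742577/(4π)) = -0.16063491

-0.160635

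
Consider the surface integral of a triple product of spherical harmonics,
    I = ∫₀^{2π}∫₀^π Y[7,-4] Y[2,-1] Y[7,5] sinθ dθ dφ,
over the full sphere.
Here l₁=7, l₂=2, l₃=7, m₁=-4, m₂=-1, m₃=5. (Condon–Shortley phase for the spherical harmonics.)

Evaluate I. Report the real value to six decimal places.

-0.188767

m-sum 0 ✓  L=16 even ✓  5≤7≤9 ✓
Π(2lᵢ+1) = 15×5×15 = 1125
triangle coeff Δ(7,2,7) = 1/185640
Σ_t [0,2]: t=0:+1/2419200 t=1:−1/518400 t=2:+1/2419200 = -1/907200
(3j)²=56/3315 [(7 2 7; 0 0 0)], sign=+1
Σ_t [0,1]: t=0:+1/79833600 t=1:−1/14515200 = -1/17740800
(3j)²=729/30940 [(7 2 7; -4 -1 5)], sign=-1
⇒ 4πI² = 21870/48841
I = (-1)√(21870/48841/(4π)) = -0.18876748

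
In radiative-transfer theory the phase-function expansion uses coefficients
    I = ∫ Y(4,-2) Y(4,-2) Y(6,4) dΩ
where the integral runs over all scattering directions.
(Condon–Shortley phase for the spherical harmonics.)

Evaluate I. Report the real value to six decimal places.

Checks pass: Σm=0; 14 even; l₃=6∈[0,8].
(2·4+1)(2·4+1)(2·6+1) = 1053
Δ: 2! 6! 6! / 15! → 1/1261260
sum: t=0:+1/4608 t=1:−1/1296 t=2:+1/4608 = -7/20736
3j²(4 4 6; 0 0 0) = Δ·Π!·Σ² = 20/1287  (sign -1)
sum: t=0:+1/69120 t=1:−1/14400 t=2:+1/69120 = -7/172800
3j²(4 4 6; -2 -2 4) = Δ·Π!·Σ² = 14/715  (sign -1)
combine: 4πI² = 1053·20/1287·14/715 = 504/1573
take √, sign +1: I = 0.15967833

0.159678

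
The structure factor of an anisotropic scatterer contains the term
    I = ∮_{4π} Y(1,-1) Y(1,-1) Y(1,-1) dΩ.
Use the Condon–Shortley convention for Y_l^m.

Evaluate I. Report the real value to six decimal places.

m-sum = -1 − 1 − 1 = -3 ≠ 0 ⇒ I = 0

0.000000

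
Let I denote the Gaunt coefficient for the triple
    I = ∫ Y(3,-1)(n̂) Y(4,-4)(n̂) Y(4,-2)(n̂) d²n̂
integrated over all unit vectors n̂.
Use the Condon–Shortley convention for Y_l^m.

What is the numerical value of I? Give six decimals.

0.000000

-1 − 4 − 2 = -7 ≠ 0: azimuthal integral kills it; I = 0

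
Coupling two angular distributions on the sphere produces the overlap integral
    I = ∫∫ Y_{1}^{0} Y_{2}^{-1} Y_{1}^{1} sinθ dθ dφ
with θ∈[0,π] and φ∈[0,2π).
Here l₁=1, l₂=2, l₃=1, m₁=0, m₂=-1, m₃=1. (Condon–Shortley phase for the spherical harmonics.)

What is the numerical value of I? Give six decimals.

-0.218510

Checks pass: Σm=0; 4 even; l₃=1∈[1,3].
(2·1+1)(2·2+1)(2·1+1) = 45
Δ: 2! 0! 2! / 5! → 1/30
sum: t=1:−1/1 = -1/1
3j²(1 2 1; 0 0 0) = Δ·Π!·Σ² = 2/15  (sign +1)
sum: t=1:−1/2 = -1/2
3j²(1 2 1; 0 -1 1) = Δ·Π!·Σ² = 1/10  (sign -1)
combine: 4πI² = 45·2/15·1/10 = 3/5
take √, sign -1: I = -0.21850969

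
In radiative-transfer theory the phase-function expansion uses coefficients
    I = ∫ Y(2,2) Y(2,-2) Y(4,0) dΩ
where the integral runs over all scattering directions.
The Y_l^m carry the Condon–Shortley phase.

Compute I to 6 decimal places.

0.040299

m-sum 0 ✓  L=8 even ✓  0≤4≤4 ✓
Π(2lᵢ+1) = 5×5×9 = 225
triangle coeff Δ(2,2,4) = 1/630
Σ_t [0,0]: t=0:+1/16 = 1/16
(3j)²=2/35 [(2 2 4; 0 0 0)], sign=+1
Σ_t [0,0]: t=0:+1/576 = 1/576
(3j)²=1/630 [(2 2 4; 2 -2 0)], sign=+1
⇒ 4πI² = 1/49
I = (+1)√(1/49/(4π)) = 0.04029926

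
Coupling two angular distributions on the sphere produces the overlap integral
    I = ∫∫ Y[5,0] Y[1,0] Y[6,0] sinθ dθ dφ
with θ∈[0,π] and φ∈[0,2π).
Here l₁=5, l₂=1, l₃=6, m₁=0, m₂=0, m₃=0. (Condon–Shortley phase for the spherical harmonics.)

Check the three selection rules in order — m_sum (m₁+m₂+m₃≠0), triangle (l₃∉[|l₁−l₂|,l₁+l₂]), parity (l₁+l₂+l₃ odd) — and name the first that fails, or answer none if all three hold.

none

azimuthal sum: 0 + 0 + 0 = 0  ✓
4 ≤ 6 ≤ 6 (triangle on l)  ✓
L = 5 + 1 + 6 = 12 (even)  ✓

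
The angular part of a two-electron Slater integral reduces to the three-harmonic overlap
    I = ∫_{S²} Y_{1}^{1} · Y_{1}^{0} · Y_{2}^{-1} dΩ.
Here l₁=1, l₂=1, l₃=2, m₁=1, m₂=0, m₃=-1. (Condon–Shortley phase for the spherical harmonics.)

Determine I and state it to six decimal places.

-0.218510

m-sum 0 ✓  L=4 even ✓  0≤2≤2 ✓
Π(2lᵢ+1) = 3×3×5 = 45
triangle coeff Δ(1,1,2) = 1/30
Σ_t [0,0]: t=0:+1/1 = 1/1
(3j)²=2/15 [(1 1 2; 0 0 0)], sign=+1
Σ_t [0,0]: t=0:+1/2 = 1/2
(3j)²=1/10 [(1 1 2; 1 0 -1)], sign=-1
⇒ 4πI² = 3/5
I = (-1)√(3/5/(4π)) = -0.21850969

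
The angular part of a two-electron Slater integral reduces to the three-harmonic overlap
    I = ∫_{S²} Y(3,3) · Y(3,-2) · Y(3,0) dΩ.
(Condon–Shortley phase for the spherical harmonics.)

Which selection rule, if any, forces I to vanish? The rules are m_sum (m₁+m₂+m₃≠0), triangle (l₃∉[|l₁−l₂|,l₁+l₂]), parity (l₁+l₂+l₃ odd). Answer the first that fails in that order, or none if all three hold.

m₁+m₂+m₃ = 3 − 2 + 0 = 1  ✗
triangle: |3−3|=0 ≤ l₃=3 ≤ 3+3=6
parity: l₁+l₂+l₃ = 9 is odd

m_sum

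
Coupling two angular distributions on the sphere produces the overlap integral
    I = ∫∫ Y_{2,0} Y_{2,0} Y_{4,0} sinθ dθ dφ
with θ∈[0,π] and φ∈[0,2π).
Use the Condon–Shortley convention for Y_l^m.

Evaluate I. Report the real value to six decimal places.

0.241796

m-sum 0 ✓  L=8 even ✓  0≤4≤4 ✓
Π(2lᵢ+1) = 5×5×9 = 225
triangle coeff Δ(2,2,4) = 1/630
Σ_t [0,0]: t=0:+1/16 = 1/16
(3j)²=2/35 [(2 2 4; 0 0 0)], sign=+1
(m-triple is (0,0,0) — same symbol as above.)
⇒ 4πI² = 36/49
I = (+1)√(36/49/(4π)) = 0.24179554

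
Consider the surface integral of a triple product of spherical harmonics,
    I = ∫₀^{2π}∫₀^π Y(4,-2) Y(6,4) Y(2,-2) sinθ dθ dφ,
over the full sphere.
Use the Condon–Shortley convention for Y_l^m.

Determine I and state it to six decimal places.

Rules hold: Σm=0, L=12 even, 2≤2≤10.
N = 9·13·5 = 585
Δ = 8!·0!·4!/13! = 1/6435
Racah Σ t=4..4: t=4:+1/2304 = 1/2304
⇒ 3j(4 6 2; 0 0 0)² = 5/143, sgn +1
Racah Σ t=6..6: t=6:+1/34560 = 1/34560
⇒ 3j(4 6 2; -2 4 -2)² = 14/429, sgn +1
4πI² = N·(3j₀)²·(3jₘ)² = 1050/1573
I = +1·√(0.667514/4π) = 0.23047581

0.230476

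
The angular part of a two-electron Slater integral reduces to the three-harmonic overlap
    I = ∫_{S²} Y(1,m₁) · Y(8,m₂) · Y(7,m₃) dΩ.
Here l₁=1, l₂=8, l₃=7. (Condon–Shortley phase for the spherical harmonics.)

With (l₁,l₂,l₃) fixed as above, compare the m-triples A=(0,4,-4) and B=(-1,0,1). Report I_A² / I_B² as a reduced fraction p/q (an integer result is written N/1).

12/7

l's match ⇒ only the (l;m) 3-j factors differ between A and B.
A: triangle coeff Δ(1,8,7) = 1/2040; Σ_t [1,1]: t=1:−1/239500800 = -1/239500800; (3j)²=2/85 [(1 8 7; 0 4 -4)], sign=+1
B: triangle coeff Δ(1,8,7) = 1/2040; Σ_t [2,2]: t=2:+1/58060800 = 1/58060800; (3j)²=7/510 [(1 8 7; -1 0 1)], sign=+1
I_A²/I_B² = (2/85)/(7/510) = 12/7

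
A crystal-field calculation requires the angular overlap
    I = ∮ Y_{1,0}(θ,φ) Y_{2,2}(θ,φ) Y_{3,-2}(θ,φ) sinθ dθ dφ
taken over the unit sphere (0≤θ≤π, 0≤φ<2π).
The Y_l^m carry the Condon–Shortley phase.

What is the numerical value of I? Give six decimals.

0.184674

Rules hold: Σm=0, L=6 even, 1≤3≤3.
N = 3·5·7 = 105
Δ = 0!·2!·4!/7! = 1/105
Racah Σ t=0..0: t=0:+1/4 = 1/4
⇒ 3j(1 2 3; 0 0 0)² = 3/35, sgn -1
Racah Σ t=0..0: t=0:+1/24 = 1/24
⇒ 3j(1 2 3; 0 2 -2)² = 1/21, sgn -1
4πI² = N·(3j₀)²·(3jₘ)² = 3/7
I = +1·√(0.428571/4π) = 0.18467439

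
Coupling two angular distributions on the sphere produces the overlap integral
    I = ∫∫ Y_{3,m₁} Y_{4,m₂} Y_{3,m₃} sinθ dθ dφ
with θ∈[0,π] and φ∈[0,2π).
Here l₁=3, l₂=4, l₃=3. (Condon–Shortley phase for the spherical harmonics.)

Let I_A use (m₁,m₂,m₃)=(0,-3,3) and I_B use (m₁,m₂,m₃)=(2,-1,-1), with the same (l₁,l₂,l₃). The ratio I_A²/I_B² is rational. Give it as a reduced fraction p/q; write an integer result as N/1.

63/32

Shared (l₁,l₂,l₃)=(3,4,3): N and (l;000)² cancel in I_A²/I_B².
A: Δ = 4!·2!·4!/11! = 1/34650; Racah Σ t=1..1: t=1:−1/288 = -1/288; ⇒ 3j(3 4 3; 0 -3 3)² = 1/22, sgn -1
B: Δ = 4!·2!·4!/11! = 1/34650; Racah Σ t=0..1: t=0:+1/144 t=1:−1/48 = -1/72; ⇒ 3j(3 4 3; 2 -1 -1)² = 16/693, sgn -1
I_A²/I_B² = (1/22)/(16/693) = 63/32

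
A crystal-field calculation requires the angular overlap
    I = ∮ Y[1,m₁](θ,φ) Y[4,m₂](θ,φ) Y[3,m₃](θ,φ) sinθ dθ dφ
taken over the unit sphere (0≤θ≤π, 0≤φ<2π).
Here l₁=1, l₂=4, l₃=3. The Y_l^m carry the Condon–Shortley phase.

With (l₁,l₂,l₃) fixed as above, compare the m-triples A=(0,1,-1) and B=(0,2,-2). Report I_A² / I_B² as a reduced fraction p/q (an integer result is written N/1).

l's match ⇒ only the (l;m) 3-j factors differ between A and B.
A: triangle coeff Δ(1,4,3) = 1/252; Σ_t [1,1]: t=1:−1/48 = -1/48; (3j)²=5/84 [(1 4 3; 0 1 -1)], sign=-1
B: triangle coeff Δ(1,4,3) = 1/252; Σ_t [1,1]: t=1:−1/120 = -1/120; (3j)²=1/21 [(1 4 3; 0 2 -2)], sign=+1
I_A²/I_B² = (5/84)/(1/21) = 5/4

5/4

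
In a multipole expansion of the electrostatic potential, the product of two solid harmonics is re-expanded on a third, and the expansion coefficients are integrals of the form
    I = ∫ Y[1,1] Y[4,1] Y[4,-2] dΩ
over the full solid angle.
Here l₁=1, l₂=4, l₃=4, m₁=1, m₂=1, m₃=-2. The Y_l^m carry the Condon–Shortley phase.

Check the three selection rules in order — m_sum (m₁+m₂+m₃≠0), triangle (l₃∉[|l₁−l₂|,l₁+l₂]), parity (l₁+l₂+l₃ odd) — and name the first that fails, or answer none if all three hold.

Σmᵢ = 0  ✓
l₃∈[|l₁−l₂|,l₁+l₂]=[3,5], have l₃=4  ✓
Σlᵢ = 9 ⇒ odd  ✗

parity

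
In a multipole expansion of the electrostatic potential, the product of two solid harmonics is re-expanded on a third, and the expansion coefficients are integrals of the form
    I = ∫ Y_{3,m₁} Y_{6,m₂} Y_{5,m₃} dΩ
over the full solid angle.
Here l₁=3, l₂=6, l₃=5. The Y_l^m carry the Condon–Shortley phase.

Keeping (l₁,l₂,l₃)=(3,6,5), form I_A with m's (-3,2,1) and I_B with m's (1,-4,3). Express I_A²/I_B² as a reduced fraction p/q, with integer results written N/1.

7/3

Shared (l₁,l₂,l₃)=(3,6,5): N and (l;000)² cancel in I_A²/I_B².
A: Δ = 4!·2!·8!/15! = 1/675675; Racah Σ t=4..4: t=4:+1/27648 = 1/27648; ⇒ 3j(3 6 5; -3 2 1)² = 10/429, sgn +1
B: Δ = 4!·2!·8!/15! = 1/675675; Racah Σ t=0..2: t=0:+1/69120 t=1:−1/30240 t=2:+1/322560 = -1/64512; ⇒ 3j(3 6 5; 1 -4 3)² = 10/1001, sgn -1
I_A²/I_B² = (10/429)/(10/1001) = 7/3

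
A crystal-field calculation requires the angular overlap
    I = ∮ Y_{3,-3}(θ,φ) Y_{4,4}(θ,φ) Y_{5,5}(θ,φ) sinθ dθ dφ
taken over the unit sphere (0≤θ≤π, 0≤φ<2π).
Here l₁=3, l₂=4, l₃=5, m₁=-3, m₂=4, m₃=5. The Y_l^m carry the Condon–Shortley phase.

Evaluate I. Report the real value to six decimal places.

0.000000

m-sum = -3 + 4 + 5 = 6 ≠ 0 ⇒ I = 0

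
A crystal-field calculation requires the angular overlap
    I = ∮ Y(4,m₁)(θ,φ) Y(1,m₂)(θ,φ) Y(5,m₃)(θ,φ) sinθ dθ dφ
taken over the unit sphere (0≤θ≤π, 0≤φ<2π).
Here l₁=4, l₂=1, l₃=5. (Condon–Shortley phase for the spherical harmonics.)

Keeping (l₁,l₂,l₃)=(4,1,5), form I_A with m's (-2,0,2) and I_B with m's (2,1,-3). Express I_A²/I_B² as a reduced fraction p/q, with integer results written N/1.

3/4

l's match ⇒ only the (l;m) 3-j factors differ between A and B.
A: triangle coeff Δ(4,1,5) = 1/495; Σ_t [0,0]: t=0:+1/1440 = 1/1440; (3j)²=7/165 [(4 1 5; -2 0 2)], sign=-1
B: triangle coeff Δ(4,1,5) = 1/495; Σ_t [0,0]: t=0:+1/2880 = 1/2880; (3j)²=28/495 [(4 1 5; 2 1 -3)], sign=+1
I_A²/I_B² = (7/165)/(28/495) = 3/4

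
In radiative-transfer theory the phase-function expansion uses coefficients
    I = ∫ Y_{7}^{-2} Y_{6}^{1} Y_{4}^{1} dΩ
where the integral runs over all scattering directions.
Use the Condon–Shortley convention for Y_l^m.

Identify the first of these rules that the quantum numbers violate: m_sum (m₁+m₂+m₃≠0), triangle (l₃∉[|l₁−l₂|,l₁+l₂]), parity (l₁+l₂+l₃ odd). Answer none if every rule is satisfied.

parity

m₁+m₂+m₃ = -2 + 1 + 1 = 0  ✓
triangle: |7−6|=1 ≤ l₃=4 ≤ 7+6=13  ✓
parity: l₁+l₂+l₃ = 17 is odd  ✗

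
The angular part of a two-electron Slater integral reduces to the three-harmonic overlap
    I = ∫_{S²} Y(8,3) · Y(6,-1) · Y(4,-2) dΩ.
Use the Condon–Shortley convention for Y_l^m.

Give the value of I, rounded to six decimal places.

-0.049825

Rules hold: Σm=0, L=18 even, 2≤4≤14.
N = 17·13·9 = 1989
Δ = 10!·6!·2!/19! = 1/23279256
Racah Σ t=4..6: t=4:+1/1658880 t=5:−1/518400 t=6:+1/1658880 = -1/1382400
⇒ 3j(8 6 4; 0 0 0)² = 504/46189, sgn -1
Racah Σ t=3..5: t=3:−1/2903040 t=4:+1/2073600 t=5:−1/20736000 = 13/145152000
⇒ 3j(8 6 4; 3 -1 -2)² = 13/9044, sgn +1
4πI² = N·(3j₀)²·(3jₘ)² = 2106/67507
I = -1·√(0.0311968/4π) = -0.04982529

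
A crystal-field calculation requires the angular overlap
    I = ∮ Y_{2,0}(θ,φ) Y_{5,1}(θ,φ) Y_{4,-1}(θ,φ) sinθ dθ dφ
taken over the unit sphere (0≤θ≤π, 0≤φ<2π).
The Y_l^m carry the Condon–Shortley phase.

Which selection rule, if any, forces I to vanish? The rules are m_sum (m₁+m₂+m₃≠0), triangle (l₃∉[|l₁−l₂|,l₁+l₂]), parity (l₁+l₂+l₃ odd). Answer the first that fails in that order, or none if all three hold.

parity

m₁+m₂+m₃ = 0 + 1 − 1 = 0  ✓
triangle: |2−5|=3 ≤ l₃=4 ≤ 2+5=7  ✓
parity: l₁+l₂+l₃ = 11 is odd  ✗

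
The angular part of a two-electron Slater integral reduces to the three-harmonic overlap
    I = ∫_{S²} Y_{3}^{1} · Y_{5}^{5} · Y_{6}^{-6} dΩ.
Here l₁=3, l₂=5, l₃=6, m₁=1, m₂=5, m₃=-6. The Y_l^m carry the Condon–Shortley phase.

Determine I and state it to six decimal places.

Rules hold: Σm=0, L=14 even, 2≤6≤8.
N = 7·11·13 = 1001
Δ = 2!·4!·8!/15! = 1/675675
Racah Σ t=0..2: t=0:+1/8640 t=1:−1/2304 t=2:+1/8640 = -7/34560
⇒ 3j(3 5 6; 0 0 0)² = 7/429, sgn -1
Racah Σ t=2..2: t=2:+1/1935360 = 1/1935360
⇒ 3j(3 5 6; 1 5 -6)² = 3/91, sgn +1
4πI² = N·(3j₀)²·(3jₘ)² = 7/13
I = -1·√(0.538462/4π) = -0.20700098

-0.207001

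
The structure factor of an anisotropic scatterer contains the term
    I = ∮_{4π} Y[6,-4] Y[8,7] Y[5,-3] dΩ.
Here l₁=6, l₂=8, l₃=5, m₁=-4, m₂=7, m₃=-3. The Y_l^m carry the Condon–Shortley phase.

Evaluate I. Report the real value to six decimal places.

L=19 odd ⇒ parity kills the (l;000) factor ⇒ I = 0

0.000000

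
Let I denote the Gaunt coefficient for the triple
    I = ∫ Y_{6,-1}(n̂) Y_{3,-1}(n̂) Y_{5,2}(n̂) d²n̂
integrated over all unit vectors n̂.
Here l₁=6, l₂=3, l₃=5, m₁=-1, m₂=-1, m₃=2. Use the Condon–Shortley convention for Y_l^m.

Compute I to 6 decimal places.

m-sum 0 ✓  L=14 even ✓  3≤5≤9 ✓
Π(2lᵢ+1) = 13×7×11 = 1001
triangle coeff Δ(6,3,5) = 1/675675
Σ_t [1,3]: t=1:−1/8640 t=2:+1/2304 t=3:−1/8640 = 7/34560
(3j)²=7/429 [(6 3 5; 0 0 0)], sign=-1
Σ_t [0,2]: t=0:+1/241920 t=1:−1/8640 t=2:+1/5760 = 1/16128
(3j)²=5/1001 [(6 3 5; -1 -1 2)], sign=-1
⇒ 4πI² = 35/429
I = (+1)√(35/429/(4π)) = 0.08057502

0.080575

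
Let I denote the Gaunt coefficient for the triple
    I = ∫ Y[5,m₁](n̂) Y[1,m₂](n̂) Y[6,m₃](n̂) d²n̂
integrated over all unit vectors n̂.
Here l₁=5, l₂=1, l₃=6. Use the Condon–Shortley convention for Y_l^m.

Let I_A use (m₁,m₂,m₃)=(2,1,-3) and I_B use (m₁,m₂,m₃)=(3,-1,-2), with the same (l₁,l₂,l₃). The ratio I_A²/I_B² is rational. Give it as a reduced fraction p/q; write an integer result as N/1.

Same 5,1,6: normalisation and zero-m 3j drop out of the ratio.
A: Δ: 0! 10! 2! / 13! → 1/858; sum: t=0:+1/60480 = 1/60480; 3j²(5 1 6; 2 1 -3) = Δ·Π!·Σ² = 6/143  (sign -1)
B: Δ: 0! 10! 2! / 13! → 1/858; sum: t=0:+1/161280 = 1/161280; 3j²(5 1 6; 3 -1 -2) = Δ·Π!·Σ² = 1/143  (sign +1)
I_A²/I_B² = (6/143)/(1/143) = 6/1

6/1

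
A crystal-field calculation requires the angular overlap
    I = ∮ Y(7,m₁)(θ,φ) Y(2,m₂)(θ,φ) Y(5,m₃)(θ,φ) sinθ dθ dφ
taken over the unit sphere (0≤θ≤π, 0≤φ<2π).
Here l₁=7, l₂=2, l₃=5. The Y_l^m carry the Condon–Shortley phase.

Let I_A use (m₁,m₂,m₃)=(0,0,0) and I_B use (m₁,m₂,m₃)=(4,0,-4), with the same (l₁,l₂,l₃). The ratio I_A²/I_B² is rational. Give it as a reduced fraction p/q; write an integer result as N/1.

Shared (l₁,l₂,l₃)=(7,2,5): N and (l;000)² cancel in I_A²/I_B².
A: Δ = 4!·10!·0!/15! = 1/15015; Racah Σ t=2..2: t=2:+1/57600 = 1/57600; ⇒ 3j(7 2 5; 0 0 0)² = 21/715, sgn -1
B: Δ = 4!·10!·0!/15! = 1/15015; Racah Σ t=2..2: t=2:+1/1451520 = 1/1451520; ⇒ 3j(7 2 5; 4 0 -4)² = 1/91, sgn -1
I_A²/I_B² = (21/715)/(1/91) = 147/55

147/55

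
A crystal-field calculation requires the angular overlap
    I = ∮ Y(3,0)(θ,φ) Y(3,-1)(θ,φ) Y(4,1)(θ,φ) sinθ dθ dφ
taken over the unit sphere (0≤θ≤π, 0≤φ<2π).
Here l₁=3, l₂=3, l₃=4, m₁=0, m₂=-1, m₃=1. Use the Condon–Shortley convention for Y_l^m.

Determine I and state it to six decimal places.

-0.099323

Rules hold: Σm=0, L=10 even, 0≤4≤6.
N = 7·7·9 = 441
Δ = 2!·4!·4!/11! = 1/34650
Racah Σ t=0..2: t=0:+1/72 t=1:−1/16 t=2:+1/72 = -5/144
⇒ 3j(3 3 4; 0 0 0)² = 2/77, sgn -1
Racah Σ t=0..2: t=0:+1/48 t=1:−1/24 t=2:+1/288 = -5/288
⇒ 3j(3 3 4; 0 -1 1)² = 5/462, sgn +1
4πI² = N·(3j₀)²·(3jₘ)² = 15/121
I = -1·√(0.123967/4π) = -0.09932258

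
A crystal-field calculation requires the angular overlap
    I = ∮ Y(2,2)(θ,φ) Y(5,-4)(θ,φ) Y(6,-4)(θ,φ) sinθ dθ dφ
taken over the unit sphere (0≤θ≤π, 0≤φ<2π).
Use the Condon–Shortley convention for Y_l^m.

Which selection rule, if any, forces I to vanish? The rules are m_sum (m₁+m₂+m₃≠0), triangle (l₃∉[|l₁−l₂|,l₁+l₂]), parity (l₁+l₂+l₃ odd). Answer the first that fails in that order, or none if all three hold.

m_sum

Σmᵢ = -6  ✗
l₃∈[|l₁−l₂|,l₁+l₂]=[3,7], have l₃=6
Σlᵢ = 13 ⇒ odd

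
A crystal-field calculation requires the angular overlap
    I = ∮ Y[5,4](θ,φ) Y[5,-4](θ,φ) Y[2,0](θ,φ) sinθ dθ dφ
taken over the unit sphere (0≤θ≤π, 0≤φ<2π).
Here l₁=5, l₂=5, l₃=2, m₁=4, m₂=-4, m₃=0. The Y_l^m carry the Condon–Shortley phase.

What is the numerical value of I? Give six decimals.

Rules hold: Σm=0, L=12 even, 0≤2≤10.
N = 11·11·5 = 605
Δ = 8!·2!·2!/13! = 1/38610
Racah Σ t=3..5: t=3:−1/2880 t=4:+1/576 t=5:−1/2880 = 1/960
⇒ 3j(5 5 2; 0 0 0)² = 10/429, sgn +1
Racah Σ t=0..1: t=0:+1/40320 t=1:−1/20160 = -1/40320
⇒ 3j(5 5 2; 4 -4 0)² = 6/715, sgn -1
4πI² = N·(3j₀)²·(3jₘ)² = 20/169
I = -1·√(0.118343/4π) = -0.09704356

-0.097044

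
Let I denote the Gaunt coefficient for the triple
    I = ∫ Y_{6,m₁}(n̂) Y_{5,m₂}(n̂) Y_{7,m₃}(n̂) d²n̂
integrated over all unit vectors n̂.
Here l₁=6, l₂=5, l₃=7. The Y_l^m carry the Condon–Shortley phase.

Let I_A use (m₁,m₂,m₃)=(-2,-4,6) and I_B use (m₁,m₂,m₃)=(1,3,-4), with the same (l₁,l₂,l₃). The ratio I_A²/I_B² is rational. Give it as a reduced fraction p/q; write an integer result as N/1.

Shared (l₁,l₂,l₃)=(6,5,7): N and (l;000)² cancel in I_A²/I_B².
A: Δ = 4!·8!·6!/19! = 1/174594420; Racah Σ t=0..1: t=0:+1/116121600 t=1:−1/21772800 = -13/348364800; ⇒ 3j(6 5 7; -2 -4 6)² = 169/9690, sgn +1
B: Δ = 4!·8!·6!/19! = 1/174594420; Racah Σ t=2..4: t=2:+1/2073600 t=3:−1/1036800 t=4:+1/5806080 = -1/3225600; ⇒ 3j(6 5 7; 1 3 -4)² = 27/4199, sgn +1
I_A²/I_B² = (169/9690)/(27/4199) = 2197/810

2197/810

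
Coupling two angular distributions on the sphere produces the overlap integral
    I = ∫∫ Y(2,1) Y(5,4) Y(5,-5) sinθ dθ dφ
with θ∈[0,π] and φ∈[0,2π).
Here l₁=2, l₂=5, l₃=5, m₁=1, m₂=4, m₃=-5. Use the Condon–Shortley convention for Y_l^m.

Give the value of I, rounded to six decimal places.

-0.187924

Checks pass: Σm=0; 12 even; l₃=5∈[3,7].
(2·2+1)(2·5+1)(2·5+1) = 605
Δ: 2! 2! 8! / 13! → 1/38610
sum: t=0:+1/2880 t=1:−1/576 t=2:+1/2880 = -1/960
3j²(2 5 5; 0 0 0) = Δ·Π!·Σ² = 10/429  (sign +1)
sum: t=1:−1/80640 = -1/80640
3j²(2 5 5; 1 4 -5) = Δ·Π!·Σ² = 9/286  (sign -1)
combine: 4πI² = 605·10/429·9/286 = 75/169
take √, sign -1: I = -0.18792404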